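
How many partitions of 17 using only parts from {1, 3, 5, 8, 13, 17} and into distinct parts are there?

They are:
17
13 + 3 + 1
8 + 5 + 3 + 1
That's 3 in total.

3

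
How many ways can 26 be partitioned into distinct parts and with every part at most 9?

21

The partitions of 26 that satisfy the conditions:
9,8,7,2
9,8,6,3
9,8,6,2,1
9,8,5,4
9,8,5,3,1
9,8,4,3,2
9,7,6,4
9,7,6,3,1
9,7,5,4,1
9,7,5,3,2
9,7,4,3,2,1
9,6,5,4,2
9,6,5,3,2,1
8,7,6,5
8,7,6,4,1
8,7,6,3,2
8,7,5,4,2
8,7,5,3,2,1
8,6,5,4,3
8,6,5,4,2,1
7,6,5,4,3,1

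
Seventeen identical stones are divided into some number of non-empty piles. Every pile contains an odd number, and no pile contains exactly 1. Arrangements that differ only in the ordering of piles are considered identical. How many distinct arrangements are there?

6

They are:
17
11,3,3
9,5,3
7,7,3
7,5,5
5,3,3,3,3
That's 6 in total.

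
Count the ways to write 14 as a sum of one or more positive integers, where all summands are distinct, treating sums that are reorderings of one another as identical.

22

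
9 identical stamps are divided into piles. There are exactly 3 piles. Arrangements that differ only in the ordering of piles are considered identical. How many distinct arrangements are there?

The partitions of 9 that satisfy the conditions:
7,1,1
6,2,1
5,3,1
5,2,2
4,4,1
4,3,2
3,3,3

7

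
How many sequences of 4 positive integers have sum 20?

By stars and bars with positive parts, the count is C(19,3) = 969.

969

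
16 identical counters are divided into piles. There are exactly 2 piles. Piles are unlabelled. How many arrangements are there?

8

The partitions of 16 that satisfy the conditions:
15 + 1
14 + 2
13 + 3
12 + 4
11 + 5
10 + 6
9 + 7
8 + 8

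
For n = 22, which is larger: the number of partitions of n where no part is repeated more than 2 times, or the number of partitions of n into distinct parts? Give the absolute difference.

Partitions of 22 where no part is repeated more than 2 times: 297.
Partitions of 22 into distinct parts: 89.
|297 − 89| = 208.

208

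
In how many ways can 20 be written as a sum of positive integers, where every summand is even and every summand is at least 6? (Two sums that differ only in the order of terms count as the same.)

Listing the qualifying partitions of 20:
20
14, 6
12, 8
10, 10
8, 6, 6

5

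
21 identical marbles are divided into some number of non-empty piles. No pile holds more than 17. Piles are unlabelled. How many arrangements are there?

785

Direct enumeration gives 785 partitions.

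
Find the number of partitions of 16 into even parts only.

Enumerating:
16
14, 2
12, 4
12, 2, 2
10, 6
10, 4, 2
10, 2, 2, 2
8, 8
8, 6, 2
8, 4, 4
8, 4, 2, 2
8, 2, 2, 2, 2
6, 6, 4
6, 6, 2, 2
6, 4, 4, 2
6, 4, 2, 2, 2
6, 2, 2, 2, 2, 2
4, 4, 4, 4
4, 4, 4, 2, 2
4, 4, 2, 2, 2, 2
4, 2, 2, 2, 2, 2, 2
2, 2, 2, 2, 2, 2, 2, 2
That's 22 in total.

22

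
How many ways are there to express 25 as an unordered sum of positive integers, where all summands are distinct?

142

Counting exhaustively, 142 partitions satisfy the conditions.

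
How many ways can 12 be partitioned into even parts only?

11

Enumerating:
12
10+2
8+4
8+2+2
6+6
6+4+2
6+2+2+2
4+4+4
4+4+2+2
4+2+2+2+2
2+2+2+2+2+2
Counting gives 11.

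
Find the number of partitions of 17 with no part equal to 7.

255

Direct enumeration gives 255 partitions.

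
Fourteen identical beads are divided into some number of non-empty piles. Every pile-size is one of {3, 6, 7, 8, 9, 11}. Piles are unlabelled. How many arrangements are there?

4

Listing the qualifying partitions of 14:
3,11
6,8
3,3,8
7,7
That's 4 in total.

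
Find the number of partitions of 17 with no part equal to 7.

255

Direct enumeration gives 255 partitions.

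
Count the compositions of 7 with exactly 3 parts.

15

A composition of 7 into 3 positive parts is chosen by placing 2 dividers among the 6 gaps between 7 units: C(6,2) = 15.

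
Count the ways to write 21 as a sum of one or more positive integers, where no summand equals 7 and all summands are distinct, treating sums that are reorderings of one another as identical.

There are too many to list fully; the first 12 (by largest part) are:
21
20+1
19+2
18+3
18+2+1
17+4
17+3+1
16+5
16+4+1
16+3+2
15+6
15+5+1
…and 46 more, for 58 total.

58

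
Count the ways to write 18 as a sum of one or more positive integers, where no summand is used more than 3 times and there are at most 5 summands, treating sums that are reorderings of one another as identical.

137

There are 137 such partitions.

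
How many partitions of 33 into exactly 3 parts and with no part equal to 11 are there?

80

Systematic enumeration (by largest part, then next-largest, …) yields 80.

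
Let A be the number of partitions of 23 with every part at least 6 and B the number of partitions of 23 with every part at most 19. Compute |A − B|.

1236

Partitions of 23 with every part at least 6: 12.
Partitions of 23 with every part at most 19: 1248.
|12 − 1248| = 1236.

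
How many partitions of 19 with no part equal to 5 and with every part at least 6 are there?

Enumerating:
19
13+6
12+7
11+8
10+9
7+6+6

6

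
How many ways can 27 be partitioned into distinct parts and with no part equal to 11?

163

Systematic enumeration (by largest part, then next-largest, …) yields 163.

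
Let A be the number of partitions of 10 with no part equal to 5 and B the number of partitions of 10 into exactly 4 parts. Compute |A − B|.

26

Partitions of 10 with no part equal to 5: 35.
Partitions of 10 into exactly 4 parts: 9.
|35 − 9| = 26.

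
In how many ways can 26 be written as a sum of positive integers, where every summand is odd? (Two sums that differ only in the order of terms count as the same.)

165

Counting exhaustively, 165 partitions satisfy the conditions.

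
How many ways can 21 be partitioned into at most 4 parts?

120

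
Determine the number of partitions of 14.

Enumerating by decreasing first part gives 135 partitions in all.

135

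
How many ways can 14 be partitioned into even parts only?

15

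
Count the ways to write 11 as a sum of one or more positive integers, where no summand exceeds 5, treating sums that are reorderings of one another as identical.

37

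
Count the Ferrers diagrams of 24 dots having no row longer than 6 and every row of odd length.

27

There are too many to list fully; the first 12 (by largest part) are:
5,5,5,5,3,1
5,5,5,5,1,1,1,1
5,5,5,3,3,3
5,5,5,3,3,1,1,1
5,5,5,3,1,1,1,1,1,1
5,5,5,1,1,1,1,1,1,1,1,1
5,5,3,3,3,3,1,1
5,5,3,3,3,1,1,1,1,1
5,5,3,3,1,1,1,1,1,1,1,1
5,5,3,1,1,1,1,1,1,1,1,1,1,1
5,5,1,1,1,1,1,1,1,1,1,1,1,1,1,1
5,3,3,3,3,3,3,1
…and 15 more, for 27 total.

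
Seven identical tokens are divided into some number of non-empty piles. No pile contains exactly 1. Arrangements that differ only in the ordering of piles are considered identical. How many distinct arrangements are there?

4

Enumerating:
7
5,2
4,3
3,2,2
Counting gives 4.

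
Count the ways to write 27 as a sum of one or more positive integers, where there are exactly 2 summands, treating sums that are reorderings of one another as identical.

13

Listing the qualifying partitions of 27:
26, 1
25, 2
24, 3
23, 4
22, 5
21, 6
20, 7
19, 8
18, 9
17, 10
16, 11
15, 12
14, 13
Counting gives 13.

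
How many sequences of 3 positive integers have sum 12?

55

Equivalently, choose which 2 of the 11 gaps become plus signs: C(11,2) = 55.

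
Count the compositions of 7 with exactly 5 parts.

15

A composition of 7 into 5 positive parts is chosen by placing 4 dividers among the 6 gaps between 7 units: C(6,4) = 15.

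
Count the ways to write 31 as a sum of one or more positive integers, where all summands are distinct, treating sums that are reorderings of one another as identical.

340

There are 340 such partitions.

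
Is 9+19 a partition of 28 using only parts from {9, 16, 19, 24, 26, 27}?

Yes

The parts sum to 28, and the condition 'each summand belongs to {9, 16, 19, 24, 26, 27}' holds.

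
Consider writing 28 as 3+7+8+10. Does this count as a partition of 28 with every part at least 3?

The parts sum to 28, and the condition 'every summand is at least 3' holds.

Yes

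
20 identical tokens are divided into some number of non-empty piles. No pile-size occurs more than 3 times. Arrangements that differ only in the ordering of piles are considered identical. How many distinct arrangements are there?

Enumerating by decreasing first part gives 320 partitions in all.

320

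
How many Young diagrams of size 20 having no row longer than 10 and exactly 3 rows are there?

13

Listing the qualifying partitions of 20:
10, 9, 1
10, 8, 2
10, 7, 3
10, 6, 4
10, 5, 5
9, 9, 2
9, 8, 3
9, 7, 4
9, 6, 5
8, 8, 4
8, 7, 5
8, 6, 6
7, 7, 6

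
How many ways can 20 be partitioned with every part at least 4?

24

Listing the qualifying partitions of 20:
20
4,16
5,15
6,14
7,13
8,12
4,4,12
9,11
4,5,11
10,10
4,6,10
5,5,10
4,7,9
5,6,9
4,8,8
5,7,8
6,6,8
4,4,4,8
6,7,7
4,4,5,7
4,4,6,6
4,5,5,6
5,5,5,5
4,4,4,4,4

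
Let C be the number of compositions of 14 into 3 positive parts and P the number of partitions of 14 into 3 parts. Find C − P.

Ordered (compositions into 3 parts): C(13,2) = 78.
Unordered (partitions into 3 parts): 16.
Difference: 78 − 16 = 62.

62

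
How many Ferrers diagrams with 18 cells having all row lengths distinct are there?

46

There are too many to list fully; the first 12 (by largest part) are:
18
1 + 17
2 + 16
3 + 15
1 + 2 + 15
4 + 14
1 + 3 + 14
5 + 13
1 + 4 + 13
2 + 3 + 13
6 + 12
1 + 5 + 12
…and 34 more, for 46 total.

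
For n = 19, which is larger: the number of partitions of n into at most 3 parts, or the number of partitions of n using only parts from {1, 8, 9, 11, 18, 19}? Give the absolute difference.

30

Partitions of 19 into at most 3 parts: 40.
Partitions of 19 using only parts from {1, 8, 9, 11, 18, 19}: 10.
|40 − 10| = 30.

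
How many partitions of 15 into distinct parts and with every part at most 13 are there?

They are:
13, 2
12, 3
12, 2, 1
11, 4
11, 3, 1
10, 5
10, 4, 1
10, 3, 2
9, 6
9, 5, 1
9, 4, 2
9, 3, 2, 1
8, 7
8, 6, 1
8, 5, 2
8, 4, 3
8, 4, 2, 1
7, 6, 2
7, 5, 3
7, 5, 2, 1
7, 4, 3, 1
6, 5, 4
6, 5, 3, 1
6, 4, 3, 2
5, 4, 3, 2, 1
Counting gives 25.

25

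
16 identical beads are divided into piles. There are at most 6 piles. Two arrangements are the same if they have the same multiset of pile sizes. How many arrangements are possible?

136

Enumerating by decreasing first part gives 136 partitions in all.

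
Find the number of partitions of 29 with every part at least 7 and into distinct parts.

The partitions of 29 that satisfy the conditions:
29
7 + 22
8 + 21
9 + 20
10 + 19
11 + 18
12 + 17
13 + 16
14 + 15
7 + 8 + 14
7 + 9 + 13
7 + 10 + 12
8 + 9 + 12
8 + 10 + 11
That's 14 in total.

14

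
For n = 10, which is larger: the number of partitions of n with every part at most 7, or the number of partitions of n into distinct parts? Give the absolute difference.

Partitions of 10 with every part at most 7: 38.
Partitions of 10 into distinct parts: 10.
|38 − 10| = 28.

28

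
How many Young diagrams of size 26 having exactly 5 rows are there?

221

Counting exhaustively, 221 partitions satisfy the conditions.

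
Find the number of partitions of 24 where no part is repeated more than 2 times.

There are 431 such partitions.

431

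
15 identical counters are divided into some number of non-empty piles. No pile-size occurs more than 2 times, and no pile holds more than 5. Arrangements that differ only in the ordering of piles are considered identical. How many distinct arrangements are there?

The partitions of 15 that satisfy the conditions:
5 + 5 + 4 + 1
5 + 5 + 3 + 2
5 + 5 + 3 + 1 + 1
5 + 5 + 2 + 2 + 1
5 + 4 + 4 + 2
5 + 4 + 4 + 1 + 1
5 + 4 + 3 + 3
5 + 4 + 3 + 2 + 1
5 + 4 + 2 + 2 + 1 + 1
5 + 3 + 3 + 2 + 2
5 + 3 + 3 + 2 + 1 + 1
4 + 4 + 3 + 3 + 1
4 + 4 + 3 + 2 + 2
4 + 4 + 3 + 2 + 1 + 1
4 + 3 + 3 + 2 + 2 + 1
That's 15 in total.

15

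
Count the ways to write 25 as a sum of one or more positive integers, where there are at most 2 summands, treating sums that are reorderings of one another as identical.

Enumerating:
25
1 + 24
2 + 23
3 + 22
4 + 21
5 + 20
6 + 19
7 + 18
8 + 17
9 + 16
10 + 15
11 + 14
12 + 13

13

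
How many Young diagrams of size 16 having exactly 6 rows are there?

A partial list (first 12 by largest part):
11+1+1+1+1+1
10+2+1+1+1+1
9+3+1+1+1+1
9+2+2+1+1+1
8+4+1+1+1+1
8+3+2+1+1+1
8+2+2+2+1+1
7+5+1+1+1+1
7+4+2+1+1+1
7+3+3+1+1+1
7+3+2+2+1+1
7+2+2+2+2+1
…and 23 more, for 35 total.

35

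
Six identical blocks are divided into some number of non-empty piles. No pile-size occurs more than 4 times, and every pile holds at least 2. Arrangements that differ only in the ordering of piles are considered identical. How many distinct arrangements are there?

The partitions of 6 that satisfy the conditions:
6
4 + 2
3 + 3
2 + 2 + 2
That's 4 in total.

4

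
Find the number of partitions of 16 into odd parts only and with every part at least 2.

5

Enumerating:
13 + 3
11 + 5
9 + 7
7 + 3 + 3 + 3
5 + 5 + 3 + 3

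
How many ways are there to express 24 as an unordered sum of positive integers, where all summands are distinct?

A full systematic count gives 122.

122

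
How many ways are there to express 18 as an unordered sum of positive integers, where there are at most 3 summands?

37

A partial list (first 12 by largest part):
18
17,1
16,2
16,1,1
15,3
15,2,1
14,4
14,3,1
14,2,2
13,5
13,4,1
13,3,2
…and 25 more, for 37 total.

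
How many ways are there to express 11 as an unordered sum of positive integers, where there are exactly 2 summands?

5

They are:
1, 10
2, 9
3, 8
4, 7
5, 6
Counting gives 5.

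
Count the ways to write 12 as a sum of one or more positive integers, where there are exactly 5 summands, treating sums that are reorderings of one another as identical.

13

Enumerating:
8, 1, 1, 1, 1
7, 2, 1, 1, 1
6, 3, 1, 1, 1
6, 2, 2, 1, 1
5, 4, 1, 1, 1
5, 3, 2, 1, 1
5, 2, 2, 2, 1
4, 4, 2, 1, 1
4, 3, 3, 1, 1
4, 3, 2, 2, 1
4, 2, 2, 2, 2
3, 3, 3, 2, 1
3, 3, 2, 2, 2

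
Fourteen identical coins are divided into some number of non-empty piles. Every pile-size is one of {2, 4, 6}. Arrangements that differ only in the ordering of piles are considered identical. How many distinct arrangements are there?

8

The partitions of 14 that satisfy the conditions:
6, 6, 2
6, 4, 4
6, 4, 2, 2
6, 2, 2, 2, 2
4, 4, 4, 2
4, 4, 2, 2, 2
4, 2, 2, 2, 2, 2
2, 2, 2, 2, 2, 2, 2
Counting gives 8.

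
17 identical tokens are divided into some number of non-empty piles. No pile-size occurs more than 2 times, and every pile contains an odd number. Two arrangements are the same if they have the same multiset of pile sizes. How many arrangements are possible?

The partitions of 17 that satisfy the conditions:
17
15,1,1
13,3,1
11,5,1
11,3,3
9,7,1
9,5,3
9,3,3,1,1
7,7,3
7,5,5
7,5,3,1,1
5,5,3,3,1
That's 12 in total.

12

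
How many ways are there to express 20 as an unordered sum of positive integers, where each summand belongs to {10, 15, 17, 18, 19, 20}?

2

Listing the qualifying partitions of 20:
20
10+10
Counting gives 2.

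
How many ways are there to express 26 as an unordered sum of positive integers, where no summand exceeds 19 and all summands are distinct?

151

Counting exhaustively, 151 partitions satisfy the conditions.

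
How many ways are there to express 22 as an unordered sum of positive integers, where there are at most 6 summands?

391

There are 391 such partitions.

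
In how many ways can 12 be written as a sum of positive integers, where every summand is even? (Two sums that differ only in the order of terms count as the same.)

Listing the qualifying partitions of 12:
12
10,2
8,4
8,2,2
6,6
6,4,2
6,2,2,2
4,4,4
4,4,2,2
4,2,2,2,2
2,2,2,2,2,2

11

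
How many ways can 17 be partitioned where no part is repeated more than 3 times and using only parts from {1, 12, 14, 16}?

Enumerating:
16,1
14,1,1,1

2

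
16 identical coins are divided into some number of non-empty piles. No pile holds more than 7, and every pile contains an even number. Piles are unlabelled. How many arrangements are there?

Enumerating:
6, 6, 4
6, 6, 2, 2
6, 4, 4, 2
6, 4, 2, 2, 2
6, 2, 2, 2, 2, 2
4, 4, 4, 4
4, 4, 4, 2, 2
4, 4, 2, 2, 2, 2
4, 2, 2, 2, 2, 2, 2
2, 2, 2, 2, 2, 2, 2, 2
That's 10 in total.

10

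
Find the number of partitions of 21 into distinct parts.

76

There are 76 such partitions.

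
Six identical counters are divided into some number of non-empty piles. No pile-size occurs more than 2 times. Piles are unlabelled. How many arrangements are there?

Listing the qualifying partitions of 6:
6
1+5
2+4
1+1+4
3+3
1+2+3
1+1+2+2

7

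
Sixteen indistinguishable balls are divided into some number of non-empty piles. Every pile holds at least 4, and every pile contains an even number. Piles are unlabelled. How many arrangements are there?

7

Listing the qualifying partitions of 16:
16
12 + 4
10 + 6
8 + 8
8 + 4 + 4
6 + 6 + 4
4 + 4 + 4 + 4
That's 7 in total.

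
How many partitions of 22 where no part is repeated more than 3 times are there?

Enumerating by decreasing first part gives 484 partitions in all.

484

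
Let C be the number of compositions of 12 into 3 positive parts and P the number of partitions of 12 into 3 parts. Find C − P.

43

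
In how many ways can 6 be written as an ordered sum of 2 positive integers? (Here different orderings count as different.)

By stars and bars with positive parts, the count is C(5,1) = 5.

5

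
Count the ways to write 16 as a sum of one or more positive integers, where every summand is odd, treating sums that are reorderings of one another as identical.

There are too many to list fully; the first 12 (by largest part) are:
15,1
13,3
13,1,1,1
11,5
11,3,1,1
11,1,1,1,1,1
9,7
9,5,1,1
9,3,3,1
9,3,1,1,1,1
9,1,1,1,1,1,1,1
7,7,1,1
…and 20 more, for 32 total.

32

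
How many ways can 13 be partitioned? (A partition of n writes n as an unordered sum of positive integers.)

There are 101 such partitions.

101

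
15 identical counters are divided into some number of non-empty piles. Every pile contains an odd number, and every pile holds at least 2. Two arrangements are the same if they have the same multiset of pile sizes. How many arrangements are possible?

They are:
15
9+3+3
7+5+3
5+5+5
3+3+3+3+3
That's 5 in total.

5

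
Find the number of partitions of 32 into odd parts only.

A full systematic count gives 390.

390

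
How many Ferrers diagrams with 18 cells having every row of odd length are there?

46

There are too many to list fully; the first 12 (by largest part) are:
17, 1
15, 3
15, 1, 1, 1
13, 5
13, 3, 1, 1
13, 1, 1, 1, 1, 1
11, 7
11, 5, 1, 1
11, 3, 3, 1
11, 3, 1, 1, 1, 1
11, 1, 1, 1, 1, 1, 1, 1
9, 9
…and 34 more, for 46 total.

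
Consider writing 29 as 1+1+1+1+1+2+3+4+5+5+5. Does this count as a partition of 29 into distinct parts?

The parts sum to 29, and the condition 'all summands are distinct' is violated.

No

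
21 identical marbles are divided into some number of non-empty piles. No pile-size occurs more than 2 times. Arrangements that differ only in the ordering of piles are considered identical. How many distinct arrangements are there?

Direct enumeration gives 243 partitions.

243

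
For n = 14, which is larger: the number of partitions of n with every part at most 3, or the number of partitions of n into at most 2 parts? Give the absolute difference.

Partitions of 14 with every part at most 3: 24.
Partitions of 14 into at most 2 parts: 8.
|24 − 8| = 16.

16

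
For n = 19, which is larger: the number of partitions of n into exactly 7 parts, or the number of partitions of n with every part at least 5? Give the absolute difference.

55

Partitions of 19 into exactly 7 parts: 65.
Partitions of 19 with every part at least 5: 10.
|65 − 10| = 55.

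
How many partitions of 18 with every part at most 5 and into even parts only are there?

Enumerating:
2+4+4+4+4
2+2+2+4+4+4
2+2+2+2+2+4+4
2+2+2+2+2+2+2+4
2+2+2+2+2+2+2+2+2
That's 5 in total.

5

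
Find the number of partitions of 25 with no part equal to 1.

Direct enumeration gives 383 partitions.

383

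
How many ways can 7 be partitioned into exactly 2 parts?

3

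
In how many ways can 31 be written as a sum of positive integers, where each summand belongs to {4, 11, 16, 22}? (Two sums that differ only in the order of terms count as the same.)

2

Listing the qualifying partitions of 31:
16, 11, 4
11, 4, 4, 4, 4, 4
That's 2 in total.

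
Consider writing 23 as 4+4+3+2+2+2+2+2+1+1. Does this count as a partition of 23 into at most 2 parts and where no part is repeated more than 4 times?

No

The parts sum to 23, and the condition 'there are at most 2 summands' is violated.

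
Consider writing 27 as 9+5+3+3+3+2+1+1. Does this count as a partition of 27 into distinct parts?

The parts sum to 27, and the condition 'all summands are distinct' is violated.

No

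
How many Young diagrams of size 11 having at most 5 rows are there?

37

A partial list (first 12 by largest part):
11
10, 1
9, 2
9, 1, 1
8, 3
8, 2, 1
8, 1, 1, 1
7, 4
7, 3, 1
7, 2, 2
7, 2, 1, 1
7, 1, 1, 1, 1
…and 25 more, for 37 total.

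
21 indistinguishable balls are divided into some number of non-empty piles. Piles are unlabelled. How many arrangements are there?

A full systematic count gives 792.

792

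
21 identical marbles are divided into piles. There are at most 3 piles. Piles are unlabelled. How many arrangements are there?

48

A partial list (first 12 by largest part):
21
20+1
19+2
19+1+1
18+3
18+2+1
17+4
17+3+1
17+2+2
16+5
16+4+1
16+3+2
…and 36 more, for 48 total.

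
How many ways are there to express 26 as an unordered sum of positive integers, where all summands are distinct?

165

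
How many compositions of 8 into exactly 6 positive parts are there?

Place 5 bars in the 7 internal gaps of a row of 8 dots: C(7,5) = 21.

21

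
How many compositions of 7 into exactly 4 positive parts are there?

Place 3 bars in the 6 internal gaps of a row of 7 dots: C(6,3) = 20.

20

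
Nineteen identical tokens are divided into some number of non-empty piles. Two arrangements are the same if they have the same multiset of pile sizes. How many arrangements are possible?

490

Direct enumeration gives 490 partitions.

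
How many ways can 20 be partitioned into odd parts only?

A partial list (first 12 by largest part):
1+19
3+17
1+1+1+17
5+15
1+1+3+15
1+1+1+1+1+15
7+13
1+1+5+13
1+3+3+13
1+1+1+1+3+13
1+1+1+1+1+1+1+13
9+11
…and 52 more, for 64 total.

64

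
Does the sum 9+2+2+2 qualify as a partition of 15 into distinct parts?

No

The parts sum to 15, and the condition 'all summands are distinct' is violated.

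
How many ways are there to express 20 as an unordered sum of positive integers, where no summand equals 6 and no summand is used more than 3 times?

Systematic enumeration (by largest part, then next-largest, …) yields 238.

238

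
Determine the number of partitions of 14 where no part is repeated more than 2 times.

57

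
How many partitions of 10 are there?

42

A partial list (first 12 by largest part):
10
1 + 9
2 + 8
1 + 1 + 8
3 + 7
1 + 2 + 7
1 + 1 + 1 + 7
4 + 6
1 + 3 + 6
2 + 2 + 6
1 + 1 + 2 + 6
1 + 1 + 1 + 1 + 6
…and 30 more, for 42 total.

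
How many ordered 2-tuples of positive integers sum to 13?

12

Place 1 bars in the 12 internal gaps of a row of 13 dots: C(12,1) = 12.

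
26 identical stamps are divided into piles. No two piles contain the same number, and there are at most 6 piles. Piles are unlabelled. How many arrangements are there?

165

Systematic enumeration (by largest part, then next-largest, …) yields 165.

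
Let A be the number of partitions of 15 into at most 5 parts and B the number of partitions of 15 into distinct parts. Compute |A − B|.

Partitions of 15 into at most 5 parts: 84.
Partitions of 15 into distinct parts: 27.
|84 − 27| = 57.

57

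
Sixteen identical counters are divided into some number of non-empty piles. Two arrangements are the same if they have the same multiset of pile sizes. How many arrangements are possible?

Enumerating by decreasing first part gives 231 partitions in all.

231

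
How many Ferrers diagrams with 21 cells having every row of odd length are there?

76

A full systematic count gives 76.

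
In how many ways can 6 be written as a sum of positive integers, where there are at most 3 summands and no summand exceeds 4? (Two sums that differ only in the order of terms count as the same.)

The partitions of 6 that satisfy the conditions:
4,2
4,1,1
3,3
3,2,1
2,2,2
That's 5 in total.

5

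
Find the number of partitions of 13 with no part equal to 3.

59

There are too many to list fully; the first 12 (by largest part) are:
13
12+1
11+2
11+1+1
10+2+1
10+1+1+1
9+4
9+2+2
9+2+1+1
9+1+1+1+1
8+5
8+4+1
…and 47 more, for 59 total.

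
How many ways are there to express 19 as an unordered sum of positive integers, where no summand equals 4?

Systematic enumeration (by largest part, then next-largest, …) yields 314.

314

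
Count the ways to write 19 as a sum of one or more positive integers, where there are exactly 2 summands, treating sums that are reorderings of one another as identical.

9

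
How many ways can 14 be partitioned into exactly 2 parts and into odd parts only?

Listing the qualifying partitions of 14:
1, 13
3, 11
5, 9
7, 7
That's 4 in total.

4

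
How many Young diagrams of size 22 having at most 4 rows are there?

136

Counting exhaustively, 136 partitions satisfy the conditions.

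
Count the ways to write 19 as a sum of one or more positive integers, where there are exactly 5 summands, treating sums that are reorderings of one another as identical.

70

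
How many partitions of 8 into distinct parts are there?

6

They are:
8
1, 7
2, 6
3, 5
1, 2, 5
1, 3, 4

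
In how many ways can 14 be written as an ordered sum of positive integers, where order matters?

8192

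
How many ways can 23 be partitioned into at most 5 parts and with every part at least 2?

Direct enumeration gives 155 partitions.

155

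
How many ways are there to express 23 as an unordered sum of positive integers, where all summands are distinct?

Direct enumeration gives 104 partitions.

104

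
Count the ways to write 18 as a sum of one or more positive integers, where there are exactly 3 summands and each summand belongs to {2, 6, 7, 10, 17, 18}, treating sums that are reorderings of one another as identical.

They are:
2 + 6 + 10
6 + 6 + 6
Counting gives 2.

2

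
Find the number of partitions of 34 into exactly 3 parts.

96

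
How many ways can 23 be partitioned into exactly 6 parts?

Systematic enumeration (by largest part, then next-largest, …) yields 163.

163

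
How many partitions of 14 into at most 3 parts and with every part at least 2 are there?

They are:
14
12,2
11,3
10,4
10,2,2
9,5
9,3,2
8,6
8,4,2
8,3,3
7,7
7,5,2
7,4,3
6,6,2
6,5,3
6,4,4
5,5,4

17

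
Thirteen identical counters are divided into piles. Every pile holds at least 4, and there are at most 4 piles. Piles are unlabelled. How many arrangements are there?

5

The partitions of 13 that satisfy the conditions:
13
9+4
8+5
7+6
5+4+4
That's 5 in total.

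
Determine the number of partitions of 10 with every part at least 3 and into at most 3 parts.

5

The partitions of 10 that satisfy the conditions:
10
7, 3
6, 4
5, 5
4, 3, 3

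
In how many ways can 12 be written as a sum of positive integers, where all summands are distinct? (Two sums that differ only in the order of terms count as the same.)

They are:
12
11, 1
10, 2
9, 3
9, 2, 1
8, 4
8, 3, 1
7, 5
7, 4, 1
7, 3, 2
6, 5, 1
6, 4, 2
6, 3, 2, 1
5, 4, 3
5, 4, 2, 1
Counting gives 15.

15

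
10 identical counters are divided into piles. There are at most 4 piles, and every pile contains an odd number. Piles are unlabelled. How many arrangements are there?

6

Listing the qualifying partitions of 10:
9+1
7+3
7+1+1+1
5+5
5+3+1+1
3+3+3+1
That's 6 in total.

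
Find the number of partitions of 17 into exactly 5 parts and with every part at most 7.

A partial list (first 12 by largest part):
7+7+1+1+1
7+6+2+1+1
7+5+3+1+1
7+5+2+2+1
7+4+4+1+1
7+4+3+2+1
7+4+2+2+2
7+3+3+3+1
7+3+3+2+2
6+6+3+1+1
6+6+2+2+1
6+5+4+1+1
…and 17 more, for 29 total.

29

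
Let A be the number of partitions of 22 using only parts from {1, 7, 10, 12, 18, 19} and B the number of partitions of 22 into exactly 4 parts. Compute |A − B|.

Partitions of 22 using only parts from {1, 7, 10, 12, 18, 19}: 12.
Partitions of 22 into exactly 4 parts: 84.
|12 − 84| = 72.

72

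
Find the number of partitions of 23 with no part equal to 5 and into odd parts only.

58

A partial list (first 12 by largest part):
23
1 + 1 + 21
1 + 3 + 19
1 + 1 + 1 + 1 + 19
3 + 3 + 17
1 + 1 + 1 + 3 + 17
1 + 1 + 1 + 1 + 1 + 1 + 17
1 + 7 + 15
1 + 1 + 3 + 3 + 15
1 + 1 + 1 + 1 + 1 + 3 + 15
1 + 1 + 1 + 1 + 1 + 1 + 1 + 1 + 15
1 + 9 + 13
…and 46 more, for 58 total.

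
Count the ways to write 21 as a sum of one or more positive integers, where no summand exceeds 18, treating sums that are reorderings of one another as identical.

788

Enumerating by decreasing first part gives 788 partitions in all.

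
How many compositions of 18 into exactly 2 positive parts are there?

17

By stars and bars with positive parts, the count is C(17,1) = 17.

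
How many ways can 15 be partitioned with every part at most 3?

27

A partial list (first 12 by largest part):
3 + 3 + 3 + 3 + 3
1 + 2 + 3 + 3 + 3 + 3
1 + 1 + 1 + 3 + 3 + 3 + 3
2 + 2 + 2 + 3 + 3 + 3
1 + 1 + 2 + 2 + 3 + 3 + 3
1 + 1 + 1 + 1 + 2 + 3 + 3 + 3
1 + 1 + 1 + 1 + 1 + 1 + 3 + 3 + 3
1 + 2 + 2 + 2 + 2 + 3 + 3
1 + 1 + 1 + 2 + 2 + 2 + 3 + 3
1 + 1 + 1 + 1 + 1 + 2 + 2 + 3 + 3
1 + 1 + 1 + 1 + 1 + 1 + 1 + 2 + 3 + 3
1 + 1 + 1 + 1 + 1 + 1 + 1 + 1 + 1 + 3 + 3
…and 15 more, for 27 total.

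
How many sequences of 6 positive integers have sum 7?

Place 5 bars in the 6 internal gaps of a row of 7 dots: C(6,5) = 6.

6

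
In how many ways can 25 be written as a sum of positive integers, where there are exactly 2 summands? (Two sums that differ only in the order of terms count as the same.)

Listing the qualifying partitions of 25:
24, 1
23, 2
22, 3
21, 4
20, 5
19, 6
18, 7
17, 8
16, 9
15, 10
14, 11
13, 12

12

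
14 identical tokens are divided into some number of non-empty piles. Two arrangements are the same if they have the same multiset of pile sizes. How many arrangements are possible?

Systematic enumeration (by largest part, then next-largest, …) yields 135.

135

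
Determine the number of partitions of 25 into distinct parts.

142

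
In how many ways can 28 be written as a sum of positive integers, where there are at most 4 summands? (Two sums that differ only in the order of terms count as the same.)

Enumerating by decreasing first part gives 249 partitions in all.

249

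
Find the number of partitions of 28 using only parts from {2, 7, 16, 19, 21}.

6

The partitions of 28 that satisfy the conditions:
21, 7
19, 7, 2
16, 2, 2, 2, 2, 2, 2
7, 7, 7, 7
7, 7, 2, 2, 2, 2, 2, 2, 2
2, 2, 2, 2, 2, 2, 2, 2, 2, 2, 2, 2, 2, 2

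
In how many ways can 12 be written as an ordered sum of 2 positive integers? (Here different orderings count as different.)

By stars and bars with positive parts, the count is C(11,1) = 11.

11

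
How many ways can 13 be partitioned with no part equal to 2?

45

There are too many to list fully; the first 12 (by largest part) are:
13
12 + 1
11 + 1 + 1
10 + 3
10 + 1 + 1 + 1
9 + 4
9 + 3 + 1
9 + 1 + 1 + 1 + 1
8 + 5
8 + 4 + 1
8 + 3 + 1 + 1
8 + 1 + 1 + 1 + 1 + 1
…and 33 more, for 45 total.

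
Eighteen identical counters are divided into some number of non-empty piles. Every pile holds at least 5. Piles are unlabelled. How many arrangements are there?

Enumerating:
18
5, 13
6, 12
7, 11
8, 10
9, 9
5, 5, 8
5, 6, 7
6, 6, 6

9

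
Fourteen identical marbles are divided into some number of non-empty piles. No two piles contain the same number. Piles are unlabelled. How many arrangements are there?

22

The partitions of 14 that satisfy the conditions:
14
1, 13
2, 12
3, 11
1, 2, 11
4, 10
1, 3, 10
5, 9
1, 4, 9
2, 3, 9
6, 8
1, 5, 8
2, 4, 8
1, 2, 3, 8
1, 6, 7
2, 5, 7
3, 4, 7
1, 2, 4, 7
3, 5, 6
1, 2, 5, 6
1, 3, 4, 6
2, 3, 4, 5
Counting gives 22.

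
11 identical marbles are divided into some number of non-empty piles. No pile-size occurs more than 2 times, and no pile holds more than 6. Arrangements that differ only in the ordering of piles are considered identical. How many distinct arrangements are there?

17

Enumerating:
6,5
6,4,1
6,3,2
6,3,1,1
6,2,2,1
5,5,1
5,4,2
5,4,1,1
5,3,3
5,3,2,1
5,2,2,1,1
4,4,3
4,4,2,1
4,3,3,1
4,3,2,2
4,3,2,1,1
3,3,2,2,1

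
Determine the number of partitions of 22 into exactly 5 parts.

119

Enumerating by decreasing first part gives 119 partitions in all.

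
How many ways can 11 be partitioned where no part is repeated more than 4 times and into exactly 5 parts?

Enumerating:
7 + 1 + 1 + 1 + 1
6 + 2 + 1 + 1 + 1
5 + 3 + 1 + 1 + 1
5 + 2 + 2 + 1 + 1
4 + 4 + 1 + 1 + 1
4 + 3 + 2 + 1 + 1
4 + 2 + 2 + 2 + 1
3 + 3 + 3 + 1 + 1
3 + 3 + 2 + 2 + 1
3 + 2 + 2 + 2 + 2

10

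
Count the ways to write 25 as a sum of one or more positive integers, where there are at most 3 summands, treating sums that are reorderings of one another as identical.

65

A partial list (first 12 by largest part):
25
24, 1
23, 2
23, 1, 1
22, 3
22, 2, 1
21, 4
21, 3, 1
21, 2, 2
20, 5
20, 4, 1
20, 3, 2
…and 53 more, for 65 total.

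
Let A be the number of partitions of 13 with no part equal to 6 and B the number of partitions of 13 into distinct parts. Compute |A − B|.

68

Partitions of 13 with no part equal to 6: 86.
Partitions of 13 into distinct parts: 18.
|86 − 18| = 68.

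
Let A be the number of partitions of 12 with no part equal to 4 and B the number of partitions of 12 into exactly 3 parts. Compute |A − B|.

43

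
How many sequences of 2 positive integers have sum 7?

Equivalently, choose which 1 of the 6 gaps become plus signs: C(6,1) = 6.

6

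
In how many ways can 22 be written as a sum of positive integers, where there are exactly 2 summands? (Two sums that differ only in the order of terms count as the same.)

11

Listing the qualifying partitions of 22:
1+21
2+20
3+19
4+18
5+17
6+16
7+15
8+14
9+13
10+12
11+11
That's 11 in total.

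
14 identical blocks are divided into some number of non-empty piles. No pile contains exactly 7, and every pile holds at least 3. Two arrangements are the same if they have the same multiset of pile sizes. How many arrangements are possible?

11

They are:
14
3+11
4+10
5+9
6+8
3+3+8
3+5+6
4+4+6
4+5+5
3+3+3+5
3+3+4+4
That's 11 in total.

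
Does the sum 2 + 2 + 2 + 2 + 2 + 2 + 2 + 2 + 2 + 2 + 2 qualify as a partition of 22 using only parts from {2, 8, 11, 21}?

Yes

The parts sum to 22, and the condition 'each summand belongs to {2, 8, 11, 21}' holds.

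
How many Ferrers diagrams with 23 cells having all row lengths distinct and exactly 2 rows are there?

11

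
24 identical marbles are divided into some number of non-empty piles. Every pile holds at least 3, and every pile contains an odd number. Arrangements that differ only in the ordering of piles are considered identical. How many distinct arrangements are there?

They are:
21+3
19+5
17+7
15+9
15+3+3+3
13+11
13+5+3+3
11+7+3+3
11+5+5+3
9+9+3+3
9+7+5+3
9+5+5+5
9+3+3+3+3+3
7+7+7+3
7+7+5+5
7+5+3+3+3+3
5+5+5+3+3+3
3+3+3+3+3+3+3+3
That's 18 in total.

18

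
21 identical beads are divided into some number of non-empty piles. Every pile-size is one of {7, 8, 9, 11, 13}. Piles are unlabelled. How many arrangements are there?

2

The partitions of 21 that satisfy the conditions:
13,8
7,7,7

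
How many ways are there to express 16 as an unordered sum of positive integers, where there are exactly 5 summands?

There are too many to list fully; the first 12 (by largest part) are:
12 + 1 + 1 + 1 + 1
11 + 2 + 1 + 1 + 1
10 + 3 + 1 + 1 + 1
10 + 2 + 2 + 1 + 1
9 + 4 + 1 + 1 + 1
9 + 3 + 2 + 1 + 1
9 + 2 + 2 + 2 + 1
8 + 5 + 1 + 1 + 1
8 + 4 + 2 + 1 + 1
8 + 3 + 3 + 1 + 1
8 + 3 + 2 + 2 + 1
8 + 2 + 2 + 2 + 2
…and 25 more, for 37 total.

37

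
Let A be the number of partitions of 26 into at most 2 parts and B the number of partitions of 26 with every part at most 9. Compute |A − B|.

1535

Partitions of 26 into at most 2 parts: 14.
Partitions of 26 with every part at most 9: 1549.
|14 − 1549| = 1535.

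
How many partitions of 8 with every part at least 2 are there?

7

Listing the qualifying partitions of 8:
8
6, 2
5, 3
4, 4
4, 2, 2
3, 3, 2
2, 2, 2, 2
That's 7 in total.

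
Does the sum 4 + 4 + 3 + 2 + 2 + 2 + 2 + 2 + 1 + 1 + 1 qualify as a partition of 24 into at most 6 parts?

No

The parts sum to 24, and the condition 'there are at most 6 summands' is violated.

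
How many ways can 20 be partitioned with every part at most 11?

Systematic enumeration (by largest part, then next-largest, …) yields 560.

560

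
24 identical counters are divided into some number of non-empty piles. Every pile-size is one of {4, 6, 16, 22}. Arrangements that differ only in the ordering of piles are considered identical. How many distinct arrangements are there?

They are:
16+4+4
6+6+6+6
6+6+4+4+4
4+4+4+4+4+4
That's 4 in total.

4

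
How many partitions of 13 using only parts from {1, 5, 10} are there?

They are:
10, 1, 1, 1
5, 5, 1, 1, 1
5, 1, 1, 1, 1, 1, 1, 1, 1
1, 1, 1, 1, 1, 1, 1, 1, 1, 1, 1, 1, 1
Counting gives 4.

4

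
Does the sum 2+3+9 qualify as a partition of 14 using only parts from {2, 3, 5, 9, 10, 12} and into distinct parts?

Yes

The parts sum to 14, and the condition 'each summand belongs to {2, 3, 5, 9, 10, 12}' holds; the condition 'all summands are distinct' holds.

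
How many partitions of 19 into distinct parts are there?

54

There are too many to list fully; the first 12 (by largest part) are:
19
1 + 18
2 + 17
3 + 16
1 + 2 + 16
4 + 15
1 + 3 + 15
5 + 14
1 + 4 + 14
2 + 3 + 14
6 + 13
1 + 5 + 13
…and 42 more, for 54 total.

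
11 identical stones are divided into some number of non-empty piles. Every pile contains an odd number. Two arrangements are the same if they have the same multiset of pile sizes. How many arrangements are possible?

Enumerating:
11
9,1,1
7,3,1
7,1,1,1,1
5,5,1
5,3,3
5,3,1,1,1
5,1,1,1,1,1,1
3,3,3,1,1
3,3,1,1,1,1,1
3,1,1,1,1,1,1,1,1
1,1,1,1,1,1,1,1,1,1,1
Counting gives 12.

12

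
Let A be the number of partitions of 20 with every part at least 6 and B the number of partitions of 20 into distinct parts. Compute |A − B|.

Partitions of 20 with every part at least 6: 8.
Partitions of 20 into distinct parts: 64.
|8 − 64| = 56.

56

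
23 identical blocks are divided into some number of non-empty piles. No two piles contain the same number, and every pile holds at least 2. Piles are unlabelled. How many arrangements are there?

56

A partial list (first 12 by largest part):
23
21, 2
20, 3
19, 4
18, 5
18, 3, 2
17, 6
17, 4, 2
16, 7
16, 5, 2
16, 4, 3
15, 8
…and 44 more, for 56 total.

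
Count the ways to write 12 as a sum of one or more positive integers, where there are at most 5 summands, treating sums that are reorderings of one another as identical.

There are too many to list fully; the first 12 (by largest part) are:
12
11+1
10+2
10+1+1
9+3
9+2+1
9+1+1+1
8+4
8+3+1
8+2+2
8+2+1+1
8+1+1+1+1
…and 35 more, for 47 total.

47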